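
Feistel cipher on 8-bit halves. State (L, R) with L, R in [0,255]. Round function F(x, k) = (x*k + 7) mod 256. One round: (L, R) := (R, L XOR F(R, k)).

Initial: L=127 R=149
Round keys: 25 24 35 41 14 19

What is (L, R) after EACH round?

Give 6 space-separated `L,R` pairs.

Round 1 (k=25): L=149 R=235
Round 2 (k=24): L=235 R=154
Round 3 (k=35): L=154 R=254
Round 4 (k=41): L=254 R=47
Round 5 (k=14): L=47 R=103
Round 6 (k=19): L=103 R=131

Answer: 149,235 235,154 154,254 254,47 47,103 103,131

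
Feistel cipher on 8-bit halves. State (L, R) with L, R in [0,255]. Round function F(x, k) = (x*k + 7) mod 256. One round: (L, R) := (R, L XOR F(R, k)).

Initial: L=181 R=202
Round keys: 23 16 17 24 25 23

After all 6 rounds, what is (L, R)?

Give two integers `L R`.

Answer: 93 136

Derivation:
Round 1 (k=23): L=202 R=152
Round 2 (k=16): L=152 R=77
Round 3 (k=17): L=77 R=188
Round 4 (k=24): L=188 R=234
Round 5 (k=25): L=234 R=93
Round 6 (k=23): L=93 R=136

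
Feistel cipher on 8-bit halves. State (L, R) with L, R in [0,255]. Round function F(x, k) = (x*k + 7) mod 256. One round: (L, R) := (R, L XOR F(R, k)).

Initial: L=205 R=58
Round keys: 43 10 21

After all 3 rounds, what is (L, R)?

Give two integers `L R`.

Answer: 109 240

Derivation:
Round 1 (k=43): L=58 R=8
Round 2 (k=10): L=8 R=109
Round 3 (k=21): L=109 R=240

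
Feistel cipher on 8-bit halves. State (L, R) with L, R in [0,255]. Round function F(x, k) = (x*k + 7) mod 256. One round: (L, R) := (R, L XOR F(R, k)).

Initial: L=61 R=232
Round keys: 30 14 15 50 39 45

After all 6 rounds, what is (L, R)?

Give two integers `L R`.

Answer: 105 148

Derivation:
Round 1 (k=30): L=232 R=10
Round 2 (k=14): L=10 R=123
Round 3 (k=15): L=123 R=54
Round 4 (k=50): L=54 R=232
Round 5 (k=39): L=232 R=105
Round 6 (k=45): L=105 R=148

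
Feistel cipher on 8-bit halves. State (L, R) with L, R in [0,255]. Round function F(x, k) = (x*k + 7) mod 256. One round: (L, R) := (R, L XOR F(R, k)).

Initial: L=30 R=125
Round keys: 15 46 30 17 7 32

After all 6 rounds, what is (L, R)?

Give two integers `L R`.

Round 1 (k=15): L=125 R=68
Round 2 (k=46): L=68 R=66
Round 3 (k=30): L=66 R=135
Round 4 (k=17): L=135 R=188
Round 5 (k=7): L=188 R=172
Round 6 (k=32): L=172 R=59

Answer: 172 59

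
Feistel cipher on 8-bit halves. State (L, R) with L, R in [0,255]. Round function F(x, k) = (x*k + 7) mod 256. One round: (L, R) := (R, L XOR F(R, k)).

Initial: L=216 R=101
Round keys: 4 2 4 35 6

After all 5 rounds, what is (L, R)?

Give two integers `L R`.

Answer: 219 205

Derivation:
Round 1 (k=4): L=101 R=67
Round 2 (k=2): L=67 R=232
Round 3 (k=4): L=232 R=228
Round 4 (k=35): L=228 R=219
Round 5 (k=6): L=219 R=205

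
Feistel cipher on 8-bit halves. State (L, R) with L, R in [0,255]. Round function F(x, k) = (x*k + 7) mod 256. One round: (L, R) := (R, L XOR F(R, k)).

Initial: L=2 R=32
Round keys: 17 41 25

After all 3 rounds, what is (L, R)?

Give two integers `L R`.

Answer: 212 158

Derivation:
Round 1 (k=17): L=32 R=37
Round 2 (k=41): L=37 R=212
Round 3 (k=25): L=212 R=158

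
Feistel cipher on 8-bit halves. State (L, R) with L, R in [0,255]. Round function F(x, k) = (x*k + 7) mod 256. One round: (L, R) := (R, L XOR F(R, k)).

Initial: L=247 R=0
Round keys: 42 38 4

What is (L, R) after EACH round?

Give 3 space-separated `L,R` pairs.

Round 1 (k=42): L=0 R=240
Round 2 (k=38): L=240 R=167
Round 3 (k=4): L=167 R=83

Answer: 0,240 240,167 167,83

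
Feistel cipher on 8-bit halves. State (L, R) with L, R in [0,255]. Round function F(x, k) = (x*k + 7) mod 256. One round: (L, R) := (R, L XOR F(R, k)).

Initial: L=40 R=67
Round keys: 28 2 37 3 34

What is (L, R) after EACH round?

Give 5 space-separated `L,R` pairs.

Round 1 (k=28): L=67 R=115
Round 2 (k=2): L=115 R=174
Round 3 (k=37): L=174 R=94
Round 4 (k=3): L=94 R=143
Round 5 (k=34): L=143 R=91

Answer: 67,115 115,174 174,94 94,143 143,91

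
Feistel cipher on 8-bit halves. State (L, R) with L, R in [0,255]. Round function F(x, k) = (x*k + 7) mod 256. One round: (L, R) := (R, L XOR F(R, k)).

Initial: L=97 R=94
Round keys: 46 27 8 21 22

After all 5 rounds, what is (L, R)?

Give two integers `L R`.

Round 1 (k=46): L=94 R=138
Round 2 (k=27): L=138 R=203
Round 3 (k=8): L=203 R=213
Round 4 (k=21): L=213 R=75
Round 5 (k=22): L=75 R=172

Answer: 75 172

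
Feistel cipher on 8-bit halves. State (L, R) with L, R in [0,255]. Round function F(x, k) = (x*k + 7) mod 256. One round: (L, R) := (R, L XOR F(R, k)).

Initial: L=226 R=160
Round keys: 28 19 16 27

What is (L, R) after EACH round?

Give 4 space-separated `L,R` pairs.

Answer: 160,101 101,38 38,2 2,27

Derivation:
Round 1 (k=28): L=160 R=101
Round 2 (k=19): L=101 R=38
Round 3 (k=16): L=38 R=2
Round 4 (k=27): L=2 R=27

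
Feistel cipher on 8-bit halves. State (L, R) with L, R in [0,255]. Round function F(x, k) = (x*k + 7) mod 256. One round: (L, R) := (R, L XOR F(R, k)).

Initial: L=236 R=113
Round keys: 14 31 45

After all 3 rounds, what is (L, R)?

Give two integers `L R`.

Round 1 (k=14): L=113 R=217
Round 2 (k=31): L=217 R=63
Round 3 (k=45): L=63 R=195

Answer: 63 195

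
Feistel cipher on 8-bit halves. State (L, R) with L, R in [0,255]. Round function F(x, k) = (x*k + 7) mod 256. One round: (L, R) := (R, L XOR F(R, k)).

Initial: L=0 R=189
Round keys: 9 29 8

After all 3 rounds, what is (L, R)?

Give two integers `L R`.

Round 1 (k=9): L=189 R=172
Round 2 (k=29): L=172 R=62
Round 3 (k=8): L=62 R=91

Answer: 62 91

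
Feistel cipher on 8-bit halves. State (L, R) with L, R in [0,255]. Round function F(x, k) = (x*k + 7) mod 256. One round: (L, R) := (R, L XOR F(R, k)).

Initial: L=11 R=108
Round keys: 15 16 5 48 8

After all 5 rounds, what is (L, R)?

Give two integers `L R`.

Round 1 (k=15): L=108 R=80
Round 2 (k=16): L=80 R=107
Round 3 (k=5): L=107 R=78
Round 4 (k=48): L=78 R=204
Round 5 (k=8): L=204 R=41

Answer: 204 41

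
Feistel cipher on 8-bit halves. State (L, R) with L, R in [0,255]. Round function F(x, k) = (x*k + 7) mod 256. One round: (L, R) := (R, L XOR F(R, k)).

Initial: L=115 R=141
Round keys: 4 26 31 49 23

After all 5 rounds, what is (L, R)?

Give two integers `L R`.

Round 1 (k=4): L=141 R=72
Round 2 (k=26): L=72 R=218
Round 3 (k=31): L=218 R=37
Round 4 (k=49): L=37 R=198
Round 5 (k=23): L=198 R=244

Answer: 198 244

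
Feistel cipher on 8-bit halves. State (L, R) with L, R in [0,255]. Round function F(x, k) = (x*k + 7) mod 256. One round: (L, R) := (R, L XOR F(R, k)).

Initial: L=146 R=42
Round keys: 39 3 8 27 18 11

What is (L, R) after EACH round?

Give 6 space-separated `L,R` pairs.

Answer: 42,255 255,46 46,136 136,113 113,113 113,147

Derivation:
Round 1 (k=39): L=42 R=255
Round 2 (k=3): L=255 R=46
Round 3 (k=8): L=46 R=136
Round 4 (k=27): L=136 R=113
Round 5 (k=18): L=113 R=113
Round 6 (k=11): L=113 R=147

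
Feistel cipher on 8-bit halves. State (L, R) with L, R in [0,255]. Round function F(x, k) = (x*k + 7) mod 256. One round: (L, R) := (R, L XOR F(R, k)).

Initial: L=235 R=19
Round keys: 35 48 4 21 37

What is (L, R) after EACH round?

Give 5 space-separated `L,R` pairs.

Round 1 (k=35): L=19 R=75
Round 2 (k=48): L=75 R=4
Round 3 (k=4): L=4 R=92
Round 4 (k=21): L=92 R=151
Round 5 (k=37): L=151 R=134

Answer: 19,75 75,4 4,92 92,151 151,134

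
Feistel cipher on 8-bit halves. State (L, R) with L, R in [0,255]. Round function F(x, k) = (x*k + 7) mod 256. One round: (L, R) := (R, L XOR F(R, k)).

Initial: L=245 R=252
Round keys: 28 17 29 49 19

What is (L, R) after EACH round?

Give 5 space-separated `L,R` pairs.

Answer: 252,98 98,117 117,42 42,100 100,89

Derivation:
Round 1 (k=28): L=252 R=98
Round 2 (k=17): L=98 R=117
Round 3 (k=29): L=117 R=42
Round 4 (k=49): L=42 R=100
Round 5 (k=19): L=100 R=89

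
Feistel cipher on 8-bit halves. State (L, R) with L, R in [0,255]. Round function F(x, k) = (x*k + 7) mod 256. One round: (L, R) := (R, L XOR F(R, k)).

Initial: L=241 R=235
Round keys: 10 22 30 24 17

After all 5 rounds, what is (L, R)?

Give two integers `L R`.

Answer: 187 169

Derivation:
Round 1 (k=10): L=235 R=196
Round 2 (k=22): L=196 R=52
Round 3 (k=30): L=52 R=219
Round 4 (k=24): L=219 R=187
Round 5 (k=17): L=187 R=169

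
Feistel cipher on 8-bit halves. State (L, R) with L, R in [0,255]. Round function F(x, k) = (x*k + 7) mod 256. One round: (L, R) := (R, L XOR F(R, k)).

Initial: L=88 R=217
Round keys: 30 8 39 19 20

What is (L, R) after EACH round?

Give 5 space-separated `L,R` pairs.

Answer: 217,45 45,182 182,236 236,61 61,39

Derivation:
Round 1 (k=30): L=217 R=45
Round 2 (k=8): L=45 R=182
Round 3 (k=39): L=182 R=236
Round 4 (k=19): L=236 R=61
Round 5 (k=20): L=61 R=39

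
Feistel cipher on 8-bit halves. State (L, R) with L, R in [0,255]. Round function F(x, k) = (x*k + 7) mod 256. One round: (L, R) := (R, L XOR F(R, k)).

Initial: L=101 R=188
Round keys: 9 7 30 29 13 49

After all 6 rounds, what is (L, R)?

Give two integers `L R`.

Answer: 157 223

Derivation:
Round 1 (k=9): L=188 R=198
Round 2 (k=7): L=198 R=205
Round 3 (k=30): L=205 R=203
Round 4 (k=29): L=203 R=203
Round 5 (k=13): L=203 R=157
Round 6 (k=49): L=157 R=223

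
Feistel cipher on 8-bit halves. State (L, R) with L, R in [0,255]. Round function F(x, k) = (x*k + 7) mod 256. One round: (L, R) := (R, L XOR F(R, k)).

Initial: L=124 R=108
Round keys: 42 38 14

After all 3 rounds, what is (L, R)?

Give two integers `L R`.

Round 1 (k=42): L=108 R=195
Round 2 (k=38): L=195 R=149
Round 3 (k=14): L=149 R=238

Answer: 149 238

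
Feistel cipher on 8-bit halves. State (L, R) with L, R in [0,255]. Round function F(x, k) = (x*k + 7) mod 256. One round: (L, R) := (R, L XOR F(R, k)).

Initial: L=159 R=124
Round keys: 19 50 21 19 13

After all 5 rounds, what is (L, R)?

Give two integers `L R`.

Round 1 (k=19): L=124 R=164
Round 2 (k=50): L=164 R=115
Round 3 (k=21): L=115 R=210
Round 4 (k=19): L=210 R=238
Round 5 (k=13): L=238 R=207

Answer: 238 207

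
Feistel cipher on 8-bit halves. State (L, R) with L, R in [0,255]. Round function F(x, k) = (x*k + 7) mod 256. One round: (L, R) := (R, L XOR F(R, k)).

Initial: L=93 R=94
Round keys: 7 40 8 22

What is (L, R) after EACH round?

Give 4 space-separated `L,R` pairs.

Round 1 (k=7): L=94 R=196
Round 2 (k=40): L=196 R=249
Round 3 (k=8): L=249 R=11
Round 4 (k=22): L=11 R=0

Answer: 94,196 196,249 249,11 11,0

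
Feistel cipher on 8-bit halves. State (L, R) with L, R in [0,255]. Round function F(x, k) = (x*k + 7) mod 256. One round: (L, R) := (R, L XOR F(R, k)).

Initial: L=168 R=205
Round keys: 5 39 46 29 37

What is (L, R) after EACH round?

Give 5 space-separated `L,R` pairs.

Answer: 205,160 160,170 170,51 51,100 100,72

Derivation:
Round 1 (k=5): L=205 R=160
Round 2 (k=39): L=160 R=170
Round 3 (k=46): L=170 R=51
Round 4 (k=29): L=51 R=100
Round 5 (k=37): L=100 R=72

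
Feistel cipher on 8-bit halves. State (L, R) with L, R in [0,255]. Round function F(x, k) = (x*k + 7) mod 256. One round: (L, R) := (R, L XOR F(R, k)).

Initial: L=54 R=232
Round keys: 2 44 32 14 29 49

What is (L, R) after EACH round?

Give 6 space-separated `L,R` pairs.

Round 1 (k=2): L=232 R=225
Round 2 (k=44): L=225 R=91
Round 3 (k=32): L=91 R=134
Round 4 (k=14): L=134 R=0
Round 5 (k=29): L=0 R=129
Round 6 (k=49): L=129 R=184

Answer: 232,225 225,91 91,134 134,0 0,129 129,184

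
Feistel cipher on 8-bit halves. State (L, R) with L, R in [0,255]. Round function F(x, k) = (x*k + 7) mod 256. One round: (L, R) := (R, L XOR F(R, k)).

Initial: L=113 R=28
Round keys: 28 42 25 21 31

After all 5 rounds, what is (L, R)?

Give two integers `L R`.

Answer: 16 95

Derivation:
Round 1 (k=28): L=28 R=102
Round 2 (k=42): L=102 R=223
Round 3 (k=25): L=223 R=168
Round 4 (k=21): L=168 R=16
Round 5 (k=31): L=16 R=95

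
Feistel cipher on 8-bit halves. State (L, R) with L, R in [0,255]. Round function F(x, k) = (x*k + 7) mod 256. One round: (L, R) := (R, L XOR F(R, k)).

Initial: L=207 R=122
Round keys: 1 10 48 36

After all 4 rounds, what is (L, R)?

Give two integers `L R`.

Answer: 249 98

Derivation:
Round 1 (k=1): L=122 R=78
Round 2 (k=10): L=78 R=105
Round 3 (k=48): L=105 R=249
Round 4 (k=36): L=249 R=98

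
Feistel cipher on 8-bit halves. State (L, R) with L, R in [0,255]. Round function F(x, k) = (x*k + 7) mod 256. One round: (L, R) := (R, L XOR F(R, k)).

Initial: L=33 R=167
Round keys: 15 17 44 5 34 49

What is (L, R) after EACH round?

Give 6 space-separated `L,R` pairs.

Answer: 167,241 241,175 175,234 234,54 54,217 217,166

Derivation:
Round 1 (k=15): L=167 R=241
Round 2 (k=17): L=241 R=175
Round 3 (k=44): L=175 R=234
Round 4 (k=5): L=234 R=54
Round 5 (k=34): L=54 R=217
Round 6 (k=49): L=217 R=166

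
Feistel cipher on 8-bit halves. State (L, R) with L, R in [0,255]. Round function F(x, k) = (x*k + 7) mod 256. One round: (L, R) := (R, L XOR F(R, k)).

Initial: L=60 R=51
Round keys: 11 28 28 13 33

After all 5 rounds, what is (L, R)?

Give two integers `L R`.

Answer: 154 146

Derivation:
Round 1 (k=11): L=51 R=4
Round 2 (k=28): L=4 R=68
Round 3 (k=28): L=68 R=115
Round 4 (k=13): L=115 R=154
Round 5 (k=33): L=154 R=146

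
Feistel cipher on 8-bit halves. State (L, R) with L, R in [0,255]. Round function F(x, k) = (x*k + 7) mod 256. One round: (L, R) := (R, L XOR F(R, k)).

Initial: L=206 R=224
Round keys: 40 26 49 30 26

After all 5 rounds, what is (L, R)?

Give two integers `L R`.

Round 1 (k=40): L=224 R=201
Round 2 (k=26): L=201 R=145
Round 3 (k=49): L=145 R=1
Round 4 (k=30): L=1 R=180
Round 5 (k=26): L=180 R=78

Answer: 180 78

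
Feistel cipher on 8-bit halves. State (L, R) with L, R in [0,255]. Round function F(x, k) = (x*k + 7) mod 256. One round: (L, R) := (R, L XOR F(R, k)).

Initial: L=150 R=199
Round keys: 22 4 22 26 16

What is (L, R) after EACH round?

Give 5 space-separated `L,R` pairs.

Round 1 (k=22): L=199 R=183
Round 2 (k=4): L=183 R=36
Round 3 (k=22): L=36 R=168
Round 4 (k=26): L=168 R=51
Round 5 (k=16): L=51 R=159

Answer: 199,183 183,36 36,168 168,51 51,159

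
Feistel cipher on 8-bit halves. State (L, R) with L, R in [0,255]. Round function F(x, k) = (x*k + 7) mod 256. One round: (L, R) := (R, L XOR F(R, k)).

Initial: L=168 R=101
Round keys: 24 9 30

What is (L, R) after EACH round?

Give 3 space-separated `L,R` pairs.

Round 1 (k=24): L=101 R=215
Round 2 (k=9): L=215 R=243
Round 3 (k=30): L=243 R=86

Answer: 101,215 215,243 243,86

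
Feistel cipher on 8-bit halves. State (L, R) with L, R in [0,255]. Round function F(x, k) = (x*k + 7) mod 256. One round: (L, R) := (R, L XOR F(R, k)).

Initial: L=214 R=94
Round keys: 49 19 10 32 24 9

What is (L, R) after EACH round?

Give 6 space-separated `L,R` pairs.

Round 1 (k=49): L=94 R=211
Round 2 (k=19): L=211 R=238
Round 3 (k=10): L=238 R=128
Round 4 (k=32): L=128 R=233
Round 5 (k=24): L=233 R=95
Round 6 (k=9): L=95 R=183

Answer: 94,211 211,238 238,128 128,233 233,95 95,183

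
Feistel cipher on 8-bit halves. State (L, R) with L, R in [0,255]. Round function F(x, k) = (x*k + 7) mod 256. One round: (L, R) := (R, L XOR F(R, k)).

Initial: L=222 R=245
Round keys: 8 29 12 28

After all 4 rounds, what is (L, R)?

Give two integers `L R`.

Round 1 (k=8): L=245 R=113
Round 2 (k=29): L=113 R=33
Round 3 (k=12): L=33 R=226
Round 4 (k=28): L=226 R=158

Answer: 226 158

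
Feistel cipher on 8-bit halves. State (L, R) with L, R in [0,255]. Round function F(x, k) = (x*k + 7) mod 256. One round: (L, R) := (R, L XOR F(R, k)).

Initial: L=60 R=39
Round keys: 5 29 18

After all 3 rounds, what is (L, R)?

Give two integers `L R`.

Answer: 194 93

Derivation:
Round 1 (k=5): L=39 R=246
Round 2 (k=29): L=246 R=194
Round 3 (k=18): L=194 R=93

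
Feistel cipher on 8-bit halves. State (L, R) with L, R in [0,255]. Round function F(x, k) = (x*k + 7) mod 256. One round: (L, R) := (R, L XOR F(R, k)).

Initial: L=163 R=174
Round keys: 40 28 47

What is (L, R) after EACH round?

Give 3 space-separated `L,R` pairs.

Answer: 174,148 148,153 153,138

Derivation:
Round 1 (k=40): L=174 R=148
Round 2 (k=28): L=148 R=153
Round 3 (k=47): L=153 R=138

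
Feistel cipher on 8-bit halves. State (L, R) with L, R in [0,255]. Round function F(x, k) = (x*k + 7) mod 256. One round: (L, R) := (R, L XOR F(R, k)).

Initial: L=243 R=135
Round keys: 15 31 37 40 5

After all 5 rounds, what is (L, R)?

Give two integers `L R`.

Answer: 172 182

Derivation:
Round 1 (k=15): L=135 R=3
Round 2 (k=31): L=3 R=227
Round 3 (k=37): L=227 R=213
Round 4 (k=40): L=213 R=172
Round 5 (k=5): L=172 R=182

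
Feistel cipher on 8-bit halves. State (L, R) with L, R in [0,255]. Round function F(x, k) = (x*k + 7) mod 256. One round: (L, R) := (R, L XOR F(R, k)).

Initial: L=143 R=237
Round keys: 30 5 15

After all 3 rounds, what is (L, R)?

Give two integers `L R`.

Round 1 (k=30): L=237 R=66
Round 2 (k=5): L=66 R=188
Round 3 (k=15): L=188 R=73

Answer: 188 73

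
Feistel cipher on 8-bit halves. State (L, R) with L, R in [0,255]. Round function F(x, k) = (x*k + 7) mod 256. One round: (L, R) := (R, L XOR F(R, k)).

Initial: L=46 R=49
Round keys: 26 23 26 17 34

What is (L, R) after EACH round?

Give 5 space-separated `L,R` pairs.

Answer: 49,47 47,113 113,174 174,228 228,225

Derivation:
Round 1 (k=26): L=49 R=47
Round 2 (k=23): L=47 R=113
Round 3 (k=26): L=113 R=174
Round 4 (k=17): L=174 R=228
Round 5 (k=34): L=228 R=225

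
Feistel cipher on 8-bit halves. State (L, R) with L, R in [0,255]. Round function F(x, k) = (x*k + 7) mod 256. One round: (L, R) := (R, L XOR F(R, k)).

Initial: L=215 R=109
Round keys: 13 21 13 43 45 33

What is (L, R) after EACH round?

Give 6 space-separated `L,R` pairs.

Answer: 109,71 71,183 183,21 21,57 57,25 25,121

Derivation:
Round 1 (k=13): L=109 R=71
Round 2 (k=21): L=71 R=183
Round 3 (k=13): L=183 R=21
Round 4 (k=43): L=21 R=57
Round 5 (k=45): L=57 R=25
Round 6 (k=33): L=25 R=121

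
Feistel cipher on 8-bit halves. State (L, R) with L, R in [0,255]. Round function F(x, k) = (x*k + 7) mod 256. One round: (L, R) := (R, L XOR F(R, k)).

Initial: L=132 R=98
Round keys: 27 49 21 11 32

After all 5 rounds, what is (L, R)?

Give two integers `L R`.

Round 1 (k=27): L=98 R=217
Round 2 (k=49): L=217 R=242
Round 3 (k=21): L=242 R=56
Round 4 (k=11): L=56 R=157
Round 5 (k=32): L=157 R=159

Answer: 157 159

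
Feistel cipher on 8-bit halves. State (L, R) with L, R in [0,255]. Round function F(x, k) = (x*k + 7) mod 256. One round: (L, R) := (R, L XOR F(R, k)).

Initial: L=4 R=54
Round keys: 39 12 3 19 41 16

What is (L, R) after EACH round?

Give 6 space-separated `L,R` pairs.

Round 1 (k=39): L=54 R=69
Round 2 (k=12): L=69 R=117
Round 3 (k=3): L=117 R=35
Round 4 (k=19): L=35 R=213
Round 5 (k=41): L=213 R=7
Round 6 (k=16): L=7 R=162

Answer: 54,69 69,117 117,35 35,213 213,7 7,162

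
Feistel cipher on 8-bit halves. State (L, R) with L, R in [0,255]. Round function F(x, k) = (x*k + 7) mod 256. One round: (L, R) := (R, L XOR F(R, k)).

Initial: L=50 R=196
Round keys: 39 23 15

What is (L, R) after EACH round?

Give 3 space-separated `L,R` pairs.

Round 1 (k=39): L=196 R=209
Round 2 (k=23): L=209 R=10
Round 3 (k=15): L=10 R=76

Answer: 196,209 209,10 10,76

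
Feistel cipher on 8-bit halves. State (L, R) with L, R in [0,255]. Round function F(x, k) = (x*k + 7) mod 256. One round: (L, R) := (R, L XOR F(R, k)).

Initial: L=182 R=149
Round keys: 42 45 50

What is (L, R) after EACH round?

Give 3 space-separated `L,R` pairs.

Answer: 149,207 207,255 255,26

Derivation:
Round 1 (k=42): L=149 R=207
Round 2 (k=45): L=207 R=255
Round 3 (k=50): L=255 R=26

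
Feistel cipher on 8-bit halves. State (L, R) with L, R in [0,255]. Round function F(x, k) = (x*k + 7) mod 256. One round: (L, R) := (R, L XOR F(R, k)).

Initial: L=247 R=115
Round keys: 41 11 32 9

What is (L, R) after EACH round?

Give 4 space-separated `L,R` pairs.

Round 1 (k=41): L=115 R=133
Round 2 (k=11): L=133 R=205
Round 3 (k=32): L=205 R=34
Round 4 (k=9): L=34 R=244

Answer: 115,133 133,205 205,34 34,244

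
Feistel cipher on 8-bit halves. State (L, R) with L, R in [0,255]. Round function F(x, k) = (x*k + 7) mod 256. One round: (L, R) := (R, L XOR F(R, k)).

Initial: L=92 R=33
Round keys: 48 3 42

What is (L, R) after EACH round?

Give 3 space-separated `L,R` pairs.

Round 1 (k=48): L=33 R=107
Round 2 (k=3): L=107 R=105
Round 3 (k=42): L=105 R=42

Answer: 33,107 107,105 105,42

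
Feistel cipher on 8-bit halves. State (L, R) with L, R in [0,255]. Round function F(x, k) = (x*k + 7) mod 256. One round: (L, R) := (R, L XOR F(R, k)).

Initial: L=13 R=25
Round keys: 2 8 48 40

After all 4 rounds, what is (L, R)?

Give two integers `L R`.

Answer: 147 65

Derivation:
Round 1 (k=2): L=25 R=52
Round 2 (k=8): L=52 R=190
Round 3 (k=48): L=190 R=147
Round 4 (k=40): L=147 R=65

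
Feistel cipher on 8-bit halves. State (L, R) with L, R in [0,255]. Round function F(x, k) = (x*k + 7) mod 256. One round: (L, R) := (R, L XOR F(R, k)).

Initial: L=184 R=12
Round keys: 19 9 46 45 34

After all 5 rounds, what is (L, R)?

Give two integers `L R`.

Round 1 (k=19): L=12 R=83
Round 2 (k=9): L=83 R=254
Round 3 (k=46): L=254 R=248
Round 4 (k=45): L=248 R=97
Round 5 (k=34): L=97 R=17

Answer: 97 17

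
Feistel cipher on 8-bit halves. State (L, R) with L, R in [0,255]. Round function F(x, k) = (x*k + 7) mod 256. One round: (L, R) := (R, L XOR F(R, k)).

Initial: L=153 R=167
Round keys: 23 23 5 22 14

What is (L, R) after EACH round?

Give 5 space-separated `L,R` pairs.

Answer: 167,145 145,169 169,197 197,92 92,202

Derivation:
Round 1 (k=23): L=167 R=145
Round 2 (k=23): L=145 R=169
Round 3 (k=5): L=169 R=197
Round 4 (k=22): L=197 R=92
Round 5 (k=14): L=92 R=202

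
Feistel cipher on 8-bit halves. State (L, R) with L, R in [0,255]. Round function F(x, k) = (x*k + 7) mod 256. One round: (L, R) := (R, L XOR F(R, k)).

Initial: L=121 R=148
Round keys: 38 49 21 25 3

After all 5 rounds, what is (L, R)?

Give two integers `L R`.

Answer: 208 69

Derivation:
Round 1 (k=38): L=148 R=134
Round 2 (k=49): L=134 R=57
Round 3 (k=21): L=57 R=50
Round 4 (k=25): L=50 R=208
Round 5 (k=3): L=208 R=69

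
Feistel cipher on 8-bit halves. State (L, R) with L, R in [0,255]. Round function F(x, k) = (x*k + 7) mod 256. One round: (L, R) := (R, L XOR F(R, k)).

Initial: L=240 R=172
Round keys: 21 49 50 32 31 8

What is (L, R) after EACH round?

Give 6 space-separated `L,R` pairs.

Round 1 (k=21): L=172 R=211
Round 2 (k=49): L=211 R=198
Round 3 (k=50): L=198 R=96
Round 4 (k=32): L=96 R=193
Round 5 (k=31): L=193 R=6
Round 6 (k=8): L=6 R=246

Answer: 172,211 211,198 198,96 96,193 193,6 6,246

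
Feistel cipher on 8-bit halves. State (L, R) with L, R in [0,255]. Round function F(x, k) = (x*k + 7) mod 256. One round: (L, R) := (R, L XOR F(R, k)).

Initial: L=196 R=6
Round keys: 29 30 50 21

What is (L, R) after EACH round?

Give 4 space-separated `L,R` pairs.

Round 1 (k=29): L=6 R=113
Round 2 (k=30): L=113 R=67
Round 3 (k=50): L=67 R=108
Round 4 (k=21): L=108 R=160

Answer: 6,113 113,67 67,108 108,160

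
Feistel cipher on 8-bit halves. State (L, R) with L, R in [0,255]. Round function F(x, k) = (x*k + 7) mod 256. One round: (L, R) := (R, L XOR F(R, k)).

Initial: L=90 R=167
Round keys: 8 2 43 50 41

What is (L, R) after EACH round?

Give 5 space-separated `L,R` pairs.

Answer: 167,101 101,118 118,188 188,201 201,132

Derivation:
Round 1 (k=8): L=167 R=101
Round 2 (k=2): L=101 R=118
Round 3 (k=43): L=118 R=188
Round 4 (k=50): L=188 R=201
Round 5 (k=41): L=201 R=132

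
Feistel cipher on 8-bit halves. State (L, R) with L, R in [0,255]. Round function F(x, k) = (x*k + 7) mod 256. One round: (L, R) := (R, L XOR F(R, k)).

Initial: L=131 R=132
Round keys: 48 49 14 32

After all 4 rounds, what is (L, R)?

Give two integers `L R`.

Answer: 157 40

Derivation:
Round 1 (k=48): L=132 R=68
Round 2 (k=49): L=68 R=143
Round 3 (k=14): L=143 R=157
Round 4 (k=32): L=157 R=40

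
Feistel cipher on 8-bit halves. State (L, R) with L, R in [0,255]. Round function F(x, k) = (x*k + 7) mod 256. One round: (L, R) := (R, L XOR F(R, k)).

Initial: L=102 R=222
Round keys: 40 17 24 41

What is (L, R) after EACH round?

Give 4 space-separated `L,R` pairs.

Round 1 (k=40): L=222 R=209
Round 2 (k=17): L=209 R=54
Round 3 (k=24): L=54 R=198
Round 4 (k=41): L=198 R=139

Answer: 222,209 209,54 54,198 198,139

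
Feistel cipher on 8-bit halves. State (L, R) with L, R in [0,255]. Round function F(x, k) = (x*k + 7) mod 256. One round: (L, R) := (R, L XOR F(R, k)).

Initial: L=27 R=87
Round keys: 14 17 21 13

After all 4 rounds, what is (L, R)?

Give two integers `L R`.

Round 1 (k=14): L=87 R=210
Round 2 (k=17): L=210 R=174
Round 3 (k=21): L=174 R=159
Round 4 (k=13): L=159 R=180

Answer: 159 180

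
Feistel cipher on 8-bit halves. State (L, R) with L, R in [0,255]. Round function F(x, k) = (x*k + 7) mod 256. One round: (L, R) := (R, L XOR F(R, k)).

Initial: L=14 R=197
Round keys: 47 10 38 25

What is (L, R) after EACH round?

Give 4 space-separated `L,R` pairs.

Answer: 197,60 60,154 154,223 223,84

Derivation:
Round 1 (k=47): L=197 R=60
Round 2 (k=10): L=60 R=154
Round 3 (k=38): L=154 R=223
Round 4 (k=25): L=223 R=84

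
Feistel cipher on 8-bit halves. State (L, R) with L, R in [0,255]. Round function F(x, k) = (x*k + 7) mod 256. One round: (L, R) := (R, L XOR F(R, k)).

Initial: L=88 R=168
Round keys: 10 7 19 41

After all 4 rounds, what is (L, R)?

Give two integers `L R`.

Answer: 0 31

Derivation:
Round 1 (k=10): L=168 R=207
Round 2 (k=7): L=207 R=24
Round 3 (k=19): L=24 R=0
Round 4 (k=41): L=0 R=31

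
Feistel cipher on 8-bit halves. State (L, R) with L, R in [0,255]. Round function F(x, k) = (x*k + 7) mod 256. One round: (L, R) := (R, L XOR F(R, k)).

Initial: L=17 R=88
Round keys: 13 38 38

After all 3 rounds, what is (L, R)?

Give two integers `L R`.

Answer: 3 23

Derivation:
Round 1 (k=13): L=88 R=110
Round 2 (k=38): L=110 R=3
Round 3 (k=38): L=3 R=23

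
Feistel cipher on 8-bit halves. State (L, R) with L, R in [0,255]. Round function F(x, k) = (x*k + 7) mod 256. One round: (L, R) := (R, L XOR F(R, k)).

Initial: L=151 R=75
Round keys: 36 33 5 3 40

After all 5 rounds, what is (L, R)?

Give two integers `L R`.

Answer: 144 68

Derivation:
Round 1 (k=36): L=75 R=4
Round 2 (k=33): L=4 R=192
Round 3 (k=5): L=192 R=195
Round 4 (k=3): L=195 R=144
Round 5 (k=40): L=144 R=68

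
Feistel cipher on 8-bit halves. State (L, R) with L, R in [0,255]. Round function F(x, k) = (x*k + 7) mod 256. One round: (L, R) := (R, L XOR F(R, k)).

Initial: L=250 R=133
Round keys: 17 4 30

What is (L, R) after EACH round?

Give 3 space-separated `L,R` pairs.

Answer: 133,38 38,26 26,53

Derivation:
Round 1 (k=17): L=133 R=38
Round 2 (k=4): L=38 R=26
Round 3 (k=30): L=26 R=53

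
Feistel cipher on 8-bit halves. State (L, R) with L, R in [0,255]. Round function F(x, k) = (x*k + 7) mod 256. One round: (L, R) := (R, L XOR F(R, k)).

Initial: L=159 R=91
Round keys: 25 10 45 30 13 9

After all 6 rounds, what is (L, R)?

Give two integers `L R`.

Round 1 (k=25): L=91 R=117
Round 2 (k=10): L=117 R=194
Round 3 (k=45): L=194 R=84
Round 4 (k=30): L=84 R=29
Round 5 (k=13): L=29 R=212
Round 6 (k=9): L=212 R=102

Answer: 212 102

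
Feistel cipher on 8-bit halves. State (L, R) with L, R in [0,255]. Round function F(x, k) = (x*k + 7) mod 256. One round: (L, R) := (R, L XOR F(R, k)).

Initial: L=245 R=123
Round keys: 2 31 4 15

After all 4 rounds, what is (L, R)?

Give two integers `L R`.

Answer: 31 92

Derivation:
Round 1 (k=2): L=123 R=8
Round 2 (k=31): L=8 R=132
Round 3 (k=4): L=132 R=31
Round 4 (k=15): L=31 R=92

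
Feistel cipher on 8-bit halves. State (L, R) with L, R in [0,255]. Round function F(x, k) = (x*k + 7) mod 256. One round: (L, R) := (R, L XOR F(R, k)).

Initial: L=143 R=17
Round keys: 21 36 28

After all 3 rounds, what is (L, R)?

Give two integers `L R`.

Answer: 226 92

Derivation:
Round 1 (k=21): L=17 R=227
Round 2 (k=36): L=227 R=226
Round 3 (k=28): L=226 R=92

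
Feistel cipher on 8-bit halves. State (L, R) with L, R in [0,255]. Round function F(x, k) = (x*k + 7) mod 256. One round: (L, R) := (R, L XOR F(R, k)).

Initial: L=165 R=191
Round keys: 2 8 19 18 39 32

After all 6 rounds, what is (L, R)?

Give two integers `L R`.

Answer: 237 10

Derivation:
Round 1 (k=2): L=191 R=32
Round 2 (k=8): L=32 R=184
Round 3 (k=19): L=184 R=143
Round 4 (k=18): L=143 R=173
Round 5 (k=39): L=173 R=237
Round 6 (k=32): L=237 R=10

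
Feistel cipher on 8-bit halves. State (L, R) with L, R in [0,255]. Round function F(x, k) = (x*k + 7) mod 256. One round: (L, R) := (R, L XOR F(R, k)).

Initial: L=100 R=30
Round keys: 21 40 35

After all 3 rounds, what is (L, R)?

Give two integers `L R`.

Round 1 (k=21): L=30 R=25
Round 2 (k=40): L=25 R=241
Round 3 (k=35): L=241 R=227

Answer: 241 227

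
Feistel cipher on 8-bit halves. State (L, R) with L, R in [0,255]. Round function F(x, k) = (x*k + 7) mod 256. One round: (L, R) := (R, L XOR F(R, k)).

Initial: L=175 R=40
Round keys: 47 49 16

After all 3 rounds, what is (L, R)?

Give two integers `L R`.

Answer: 223 7

Derivation:
Round 1 (k=47): L=40 R=240
Round 2 (k=49): L=240 R=223
Round 3 (k=16): L=223 R=7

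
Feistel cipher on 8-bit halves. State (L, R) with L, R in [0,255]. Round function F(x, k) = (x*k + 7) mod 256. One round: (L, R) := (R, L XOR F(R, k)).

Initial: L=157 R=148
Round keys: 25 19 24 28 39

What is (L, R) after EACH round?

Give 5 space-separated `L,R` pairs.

Round 1 (k=25): L=148 R=230
Round 2 (k=19): L=230 R=141
Round 3 (k=24): L=141 R=217
Round 4 (k=28): L=217 R=78
Round 5 (k=39): L=78 R=48

Answer: 148,230 230,141 141,217 217,78 78,48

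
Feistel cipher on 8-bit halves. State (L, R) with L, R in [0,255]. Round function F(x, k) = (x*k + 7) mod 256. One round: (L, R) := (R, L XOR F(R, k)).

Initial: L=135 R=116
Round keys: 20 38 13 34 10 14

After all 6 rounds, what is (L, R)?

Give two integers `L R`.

Round 1 (k=20): L=116 R=144
Round 2 (k=38): L=144 R=19
Round 3 (k=13): L=19 R=110
Round 4 (k=34): L=110 R=176
Round 5 (k=10): L=176 R=137
Round 6 (k=14): L=137 R=53

Answer: 137 53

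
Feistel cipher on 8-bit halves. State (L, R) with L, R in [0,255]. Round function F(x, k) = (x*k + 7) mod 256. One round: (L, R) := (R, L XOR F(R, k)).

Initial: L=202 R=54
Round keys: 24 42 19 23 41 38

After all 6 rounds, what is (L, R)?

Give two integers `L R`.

Answer: 17 196

Derivation:
Round 1 (k=24): L=54 R=221
Round 2 (k=42): L=221 R=127
Round 3 (k=19): L=127 R=169
Round 4 (k=23): L=169 R=73
Round 5 (k=41): L=73 R=17
Round 6 (k=38): L=17 R=196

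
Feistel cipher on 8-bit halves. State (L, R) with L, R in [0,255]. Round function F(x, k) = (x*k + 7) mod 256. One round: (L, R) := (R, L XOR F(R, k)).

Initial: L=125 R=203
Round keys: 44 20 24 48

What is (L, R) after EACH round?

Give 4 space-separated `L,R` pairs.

Round 1 (k=44): L=203 R=150
Round 2 (k=20): L=150 R=116
Round 3 (k=24): L=116 R=113
Round 4 (k=48): L=113 R=67

Answer: 203,150 150,116 116,113 113,67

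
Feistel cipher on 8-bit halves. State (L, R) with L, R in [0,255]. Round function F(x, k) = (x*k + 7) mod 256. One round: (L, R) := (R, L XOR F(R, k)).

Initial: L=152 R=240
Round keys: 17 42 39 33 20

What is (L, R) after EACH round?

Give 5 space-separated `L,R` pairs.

Answer: 240,111 111,205 205,45 45,25 25,214

Derivation:
Round 1 (k=17): L=240 R=111
Round 2 (k=42): L=111 R=205
Round 3 (k=39): L=205 R=45
Round 4 (k=33): L=45 R=25
Round 5 (k=20): L=25 R=214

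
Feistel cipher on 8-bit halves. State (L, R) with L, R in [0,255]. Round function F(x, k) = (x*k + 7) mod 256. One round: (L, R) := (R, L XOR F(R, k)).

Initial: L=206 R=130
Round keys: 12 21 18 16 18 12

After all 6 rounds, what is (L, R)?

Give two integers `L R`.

Round 1 (k=12): L=130 R=209
Round 2 (k=21): L=209 R=174
Round 3 (k=18): L=174 R=146
Round 4 (k=16): L=146 R=137
Round 5 (k=18): L=137 R=59
Round 6 (k=12): L=59 R=66

Answer: 59 66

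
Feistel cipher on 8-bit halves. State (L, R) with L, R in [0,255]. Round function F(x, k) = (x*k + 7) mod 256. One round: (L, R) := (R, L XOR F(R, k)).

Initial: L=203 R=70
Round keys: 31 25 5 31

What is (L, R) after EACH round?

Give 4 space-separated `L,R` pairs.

Round 1 (k=31): L=70 R=74
Round 2 (k=25): L=74 R=7
Round 3 (k=5): L=7 R=96
Round 4 (k=31): L=96 R=160

Answer: 70,74 74,7 7,96 96,160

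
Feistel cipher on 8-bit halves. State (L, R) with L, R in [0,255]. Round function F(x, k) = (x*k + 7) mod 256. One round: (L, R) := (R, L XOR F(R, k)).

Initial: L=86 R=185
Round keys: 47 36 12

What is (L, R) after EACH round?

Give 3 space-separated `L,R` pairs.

Round 1 (k=47): L=185 R=168
Round 2 (k=36): L=168 R=30
Round 3 (k=12): L=30 R=199

Answer: 185,168 168,30 30,199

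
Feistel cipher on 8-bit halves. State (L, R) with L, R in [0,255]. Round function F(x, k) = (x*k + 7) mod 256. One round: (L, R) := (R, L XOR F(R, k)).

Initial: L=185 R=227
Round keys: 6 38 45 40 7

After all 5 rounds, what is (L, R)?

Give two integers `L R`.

Round 1 (k=6): L=227 R=224
Round 2 (k=38): L=224 R=164
Round 3 (k=45): L=164 R=59
Round 4 (k=40): L=59 R=155
Round 5 (k=7): L=155 R=127

Answer: 155 127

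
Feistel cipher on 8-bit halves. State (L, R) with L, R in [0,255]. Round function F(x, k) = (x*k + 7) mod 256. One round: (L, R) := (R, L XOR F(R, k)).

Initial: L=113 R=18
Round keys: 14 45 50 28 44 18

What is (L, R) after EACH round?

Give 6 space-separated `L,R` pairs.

Answer: 18,114 114,3 3,239 239,40 40,8 8,191

Derivation:
Round 1 (k=14): L=18 R=114
Round 2 (k=45): L=114 R=3
Round 3 (k=50): L=3 R=239
Round 4 (k=28): L=239 R=40
Round 5 (k=44): L=40 R=8
Round 6 (k=18): L=8 R=191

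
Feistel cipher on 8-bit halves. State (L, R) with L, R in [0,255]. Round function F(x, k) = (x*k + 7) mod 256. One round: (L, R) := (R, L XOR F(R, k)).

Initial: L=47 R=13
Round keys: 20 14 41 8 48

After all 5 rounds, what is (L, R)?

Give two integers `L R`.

Round 1 (k=20): L=13 R=36
Round 2 (k=14): L=36 R=242
Round 3 (k=41): L=242 R=237
Round 4 (k=8): L=237 R=157
Round 5 (k=48): L=157 R=154

Answer: 157 154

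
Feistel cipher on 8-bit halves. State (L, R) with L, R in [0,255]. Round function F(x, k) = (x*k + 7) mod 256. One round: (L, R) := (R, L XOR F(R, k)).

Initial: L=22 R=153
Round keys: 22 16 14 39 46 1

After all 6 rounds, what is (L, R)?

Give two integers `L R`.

Answer: 117 133

Derivation:
Round 1 (k=22): L=153 R=59
Round 2 (k=16): L=59 R=46
Round 3 (k=14): L=46 R=176
Round 4 (k=39): L=176 R=249
Round 5 (k=46): L=249 R=117
Round 6 (k=1): L=117 R=133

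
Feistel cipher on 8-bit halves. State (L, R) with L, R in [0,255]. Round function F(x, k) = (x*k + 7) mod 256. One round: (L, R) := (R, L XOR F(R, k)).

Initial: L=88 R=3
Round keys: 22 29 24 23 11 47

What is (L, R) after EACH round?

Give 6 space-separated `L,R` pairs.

Round 1 (k=22): L=3 R=17
Round 2 (k=29): L=17 R=247
Round 3 (k=24): L=247 R=62
Round 4 (k=23): L=62 R=110
Round 5 (k=11): L=110 R=255
Round 6 (k=47): L=255 R=182

Answer: 3,17 17,247 247,62 62,110 110,255 255,182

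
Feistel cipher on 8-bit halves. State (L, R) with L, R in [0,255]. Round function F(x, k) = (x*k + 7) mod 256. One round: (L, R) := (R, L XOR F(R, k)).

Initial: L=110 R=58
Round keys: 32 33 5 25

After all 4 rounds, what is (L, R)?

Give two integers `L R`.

Round 1 (k=32): L=58 R=41
Round 2 (k=33): L=41 R=106
Round 3 (k=5): L=106 R=48
Round 4 (k=25): L=48 R=221

Answer: 48 221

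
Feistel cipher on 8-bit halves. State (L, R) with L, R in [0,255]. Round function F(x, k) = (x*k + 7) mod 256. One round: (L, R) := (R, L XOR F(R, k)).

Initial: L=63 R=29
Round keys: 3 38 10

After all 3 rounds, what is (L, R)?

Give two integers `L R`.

Round 1 (k=3): L=29 R=97
Round 2 (k=38): L=97 R=112
Round 3 (k=10): L=112 R=6

Answer: 112 6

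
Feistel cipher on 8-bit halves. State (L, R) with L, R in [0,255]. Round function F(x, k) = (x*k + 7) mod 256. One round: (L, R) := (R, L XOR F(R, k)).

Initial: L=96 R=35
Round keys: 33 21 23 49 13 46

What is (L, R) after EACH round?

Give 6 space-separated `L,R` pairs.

Answer: 35,234 234,26 26,183 183,20 20,188 188,219

Derivation:
Round 1 (k=33): L=35 R=234
Round 2 (k=21): L=234 R=26
Round 3 (k=23): L=26 R=183
Round 4 (k=49): L=183 R=20
Round 5 (k=13): L=20 R=188
Round 6 (k=46): L=188 R=219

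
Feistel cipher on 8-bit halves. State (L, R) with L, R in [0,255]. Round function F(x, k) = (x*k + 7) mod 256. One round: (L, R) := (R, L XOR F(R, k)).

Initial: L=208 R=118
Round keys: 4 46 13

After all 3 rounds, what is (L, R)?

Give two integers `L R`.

Round 1 (k=4): L=118 R=15
Round 2 (k=46): L=15 R=207
Round 3 (k=13): L=207 R=133

Answer: 207 133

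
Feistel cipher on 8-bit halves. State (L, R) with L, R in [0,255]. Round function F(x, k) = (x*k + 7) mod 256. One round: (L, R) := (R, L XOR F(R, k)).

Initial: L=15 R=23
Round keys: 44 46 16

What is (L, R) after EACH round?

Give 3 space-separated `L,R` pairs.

Answer: 23,244 244,200 200,115

Derivation:
Round 1 (k=44): L=23 R=244
Round 2 (k=46): L=244 R=200
Round 3 (k=16): L=200 R=115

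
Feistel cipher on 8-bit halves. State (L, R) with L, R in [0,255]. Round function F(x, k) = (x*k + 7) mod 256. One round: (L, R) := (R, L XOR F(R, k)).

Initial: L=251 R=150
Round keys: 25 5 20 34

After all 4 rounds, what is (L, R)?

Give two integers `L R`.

Round 1 (k=25): L=150 R=86
Round 2 (k=5): L=86 R=35
Round 3 (k=20): L=35 R=149
Round 4 (k=34): L=149 R=242

Answer: 149 242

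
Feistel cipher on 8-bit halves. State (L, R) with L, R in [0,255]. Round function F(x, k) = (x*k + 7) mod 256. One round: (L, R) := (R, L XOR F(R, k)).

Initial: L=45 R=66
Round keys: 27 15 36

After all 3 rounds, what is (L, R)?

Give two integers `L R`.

Round 1 (k=27): L=66 R=208
Round 2 (k=15): L=208 R=117
Round 3 (k=36): L=117 R=171

Answer: 117 171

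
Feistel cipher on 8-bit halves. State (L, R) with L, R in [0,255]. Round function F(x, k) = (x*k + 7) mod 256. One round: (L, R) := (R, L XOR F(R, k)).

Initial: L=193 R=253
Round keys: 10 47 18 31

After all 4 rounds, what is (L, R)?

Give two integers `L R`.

Answer: 67 134

Derivation:
Round 1 (k=10): L=253 R=40
Round 2 (k=47): L=40 R=162
Round 3 (k=18): L=162 R=67
Round 4 (k=31): L=67 R=134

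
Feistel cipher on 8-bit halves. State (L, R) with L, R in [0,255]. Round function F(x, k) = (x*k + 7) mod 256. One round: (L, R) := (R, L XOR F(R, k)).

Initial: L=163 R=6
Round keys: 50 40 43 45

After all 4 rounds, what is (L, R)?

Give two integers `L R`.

Round 1 (k=50): L=6 R=144
Round 2 (k=40): L=144 R=129
Round 3 (k=43): L=129 R=34
Round 4 (k=45): L=34 R=128

Answer: 34 128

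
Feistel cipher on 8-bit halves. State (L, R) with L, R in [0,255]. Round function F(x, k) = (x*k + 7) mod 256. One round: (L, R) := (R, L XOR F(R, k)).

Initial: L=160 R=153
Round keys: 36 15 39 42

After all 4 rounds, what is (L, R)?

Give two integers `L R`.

Round 1 (k=36): L=153 R=43
Round 2 (k=15): L=43 R=21
Round 3 (k=39): L=21 R=17
Round 4 (k=42): L=17 R=196

Answer: 17 196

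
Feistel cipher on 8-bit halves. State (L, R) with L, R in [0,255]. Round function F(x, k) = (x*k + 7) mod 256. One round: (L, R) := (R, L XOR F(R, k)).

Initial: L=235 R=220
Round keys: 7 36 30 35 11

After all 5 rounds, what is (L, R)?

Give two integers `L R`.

Answer: 65 131

Derivation:
Round 1 (k=7): L=220 R=224
Round 2 (k=36): L=224 R=91
Round 3 (k=30): L=91 R=81
Round 4 (k=35): L=81 R=65
Round 5 (k=11): L=65 R=131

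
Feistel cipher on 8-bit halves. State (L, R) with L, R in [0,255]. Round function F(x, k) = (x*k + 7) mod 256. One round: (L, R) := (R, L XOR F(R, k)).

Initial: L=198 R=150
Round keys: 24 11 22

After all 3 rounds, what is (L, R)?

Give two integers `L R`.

Round 1 (k=24): L=150 R=209
Round 2 (k=11): L=209 R=148
Round 3 (k=22): L=148 R=110

Answer: 148 110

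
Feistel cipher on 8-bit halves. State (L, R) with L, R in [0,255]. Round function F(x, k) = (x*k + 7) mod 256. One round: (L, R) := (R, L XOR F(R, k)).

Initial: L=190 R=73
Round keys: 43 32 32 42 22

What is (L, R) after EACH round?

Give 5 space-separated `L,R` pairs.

Answer: 73,244 244,206 206,51 51,171 171,138

Derivation:
Round 1 (k=43): L=73 R=244
Round 2 (k=32): L=244 R=206
Round 3 (k=32): L=206 R=51
Round 4 (k=42): L=51 R=171
Round 5 (k=22): L=171 R=138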